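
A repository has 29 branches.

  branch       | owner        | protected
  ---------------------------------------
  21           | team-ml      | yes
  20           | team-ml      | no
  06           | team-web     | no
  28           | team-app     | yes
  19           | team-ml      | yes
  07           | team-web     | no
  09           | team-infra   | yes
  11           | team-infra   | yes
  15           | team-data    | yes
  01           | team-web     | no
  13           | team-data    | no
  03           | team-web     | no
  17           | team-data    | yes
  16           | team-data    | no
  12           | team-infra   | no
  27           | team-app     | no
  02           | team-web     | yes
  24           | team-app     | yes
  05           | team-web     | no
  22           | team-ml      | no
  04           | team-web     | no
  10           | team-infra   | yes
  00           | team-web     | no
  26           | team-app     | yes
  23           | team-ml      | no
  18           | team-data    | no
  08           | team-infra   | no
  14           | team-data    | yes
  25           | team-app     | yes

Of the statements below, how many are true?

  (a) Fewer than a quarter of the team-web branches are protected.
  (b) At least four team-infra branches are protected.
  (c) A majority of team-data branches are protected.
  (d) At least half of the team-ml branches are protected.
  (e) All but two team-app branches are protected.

1

(a) team-web: |A| = 8, |A ∩ B| = 1; needs |A ∩ B| / |A| < 1/4 — true.
(b) team-infra: |A| = 5, |A ∩ B| = 3; needs |A ∩ B| ≥ 4 — false.
(c) team-data: |A| = 6, |A ∩ B| = 3; needs |A ∩ B| > |A ∖ B| — false.
(d) team-ml: |A| = 5, |A ∩ B| = 2; needs |A ∩ B| ≥ |A ∖ B| — false.
(e) team-app: |A| = 5, |A ∩ B| = 4; needs |A ∖ B| = 2 — false.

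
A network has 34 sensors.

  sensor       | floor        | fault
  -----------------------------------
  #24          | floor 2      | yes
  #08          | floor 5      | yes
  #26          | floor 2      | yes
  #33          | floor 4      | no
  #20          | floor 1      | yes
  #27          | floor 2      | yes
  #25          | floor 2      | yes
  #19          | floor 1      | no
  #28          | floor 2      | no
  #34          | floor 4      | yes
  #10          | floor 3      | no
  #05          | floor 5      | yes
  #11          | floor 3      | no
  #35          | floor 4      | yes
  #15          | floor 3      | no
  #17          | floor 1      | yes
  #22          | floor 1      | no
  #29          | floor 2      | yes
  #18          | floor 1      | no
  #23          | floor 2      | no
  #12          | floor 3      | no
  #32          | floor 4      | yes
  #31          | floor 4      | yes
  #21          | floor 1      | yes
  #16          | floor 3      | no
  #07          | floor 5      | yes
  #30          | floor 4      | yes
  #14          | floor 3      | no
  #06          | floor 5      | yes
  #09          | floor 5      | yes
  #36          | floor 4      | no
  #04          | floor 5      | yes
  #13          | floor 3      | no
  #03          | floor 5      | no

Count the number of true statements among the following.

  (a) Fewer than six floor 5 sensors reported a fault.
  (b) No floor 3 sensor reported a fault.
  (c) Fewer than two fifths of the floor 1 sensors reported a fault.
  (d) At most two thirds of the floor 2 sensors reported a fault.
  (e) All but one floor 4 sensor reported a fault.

1

(a) floor 5: |A| = 7, |A ∩ B| = 6; needs |A ∩ B| < 6 — false.
(b) floor 3: |A| = 7, |A ∩ B| = 0; needs A ∩ B = ∅ (|A ∩ B| = 0) — true.
(c) floor 1: |A| = 6, |A ∩ B| = 3; needs |A ∩ B| / |A| < 2/5 — false.
(d) floor 2: |A| = 7, |A ∩ B| = 5; needs |A ∩ B| / |A| ≤ 2/3 — false.
(e) floor 4: |A| = 7, |A ∩ B| = 5; needs |A ∖ B| = 1 — false.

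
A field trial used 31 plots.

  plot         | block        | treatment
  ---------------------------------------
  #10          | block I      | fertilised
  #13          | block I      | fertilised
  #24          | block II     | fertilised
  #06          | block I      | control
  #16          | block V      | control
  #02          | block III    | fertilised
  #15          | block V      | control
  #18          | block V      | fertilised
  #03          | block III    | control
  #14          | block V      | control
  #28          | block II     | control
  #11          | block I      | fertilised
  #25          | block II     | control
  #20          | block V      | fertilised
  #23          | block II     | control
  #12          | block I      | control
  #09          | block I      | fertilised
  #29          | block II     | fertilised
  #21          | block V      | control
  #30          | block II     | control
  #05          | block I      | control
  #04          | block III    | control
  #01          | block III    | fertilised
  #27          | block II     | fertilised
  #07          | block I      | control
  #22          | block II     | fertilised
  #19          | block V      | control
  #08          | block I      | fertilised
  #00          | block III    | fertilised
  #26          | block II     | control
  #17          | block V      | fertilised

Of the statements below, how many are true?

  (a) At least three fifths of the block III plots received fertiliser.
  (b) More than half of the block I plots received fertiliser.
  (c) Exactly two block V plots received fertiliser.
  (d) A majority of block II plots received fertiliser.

2

(a) block III: |A| = 5, |A ∩ B| = 3; needs |A ∩ B| / |A| ≥ 3/5 — true.
(b) block I: |A| = 9, |A ∩ B| = 5; needs |A ∩ B| > |A ∖ B| — true.
(c) block V: |A| = 8, |A ∩ B| = 3; needs |A ∩ B| = 2 — false.
(d) block II: |A| = 9, |A ∩ B| = 4; needs |A ∩ B| > |A ∖ B| — false.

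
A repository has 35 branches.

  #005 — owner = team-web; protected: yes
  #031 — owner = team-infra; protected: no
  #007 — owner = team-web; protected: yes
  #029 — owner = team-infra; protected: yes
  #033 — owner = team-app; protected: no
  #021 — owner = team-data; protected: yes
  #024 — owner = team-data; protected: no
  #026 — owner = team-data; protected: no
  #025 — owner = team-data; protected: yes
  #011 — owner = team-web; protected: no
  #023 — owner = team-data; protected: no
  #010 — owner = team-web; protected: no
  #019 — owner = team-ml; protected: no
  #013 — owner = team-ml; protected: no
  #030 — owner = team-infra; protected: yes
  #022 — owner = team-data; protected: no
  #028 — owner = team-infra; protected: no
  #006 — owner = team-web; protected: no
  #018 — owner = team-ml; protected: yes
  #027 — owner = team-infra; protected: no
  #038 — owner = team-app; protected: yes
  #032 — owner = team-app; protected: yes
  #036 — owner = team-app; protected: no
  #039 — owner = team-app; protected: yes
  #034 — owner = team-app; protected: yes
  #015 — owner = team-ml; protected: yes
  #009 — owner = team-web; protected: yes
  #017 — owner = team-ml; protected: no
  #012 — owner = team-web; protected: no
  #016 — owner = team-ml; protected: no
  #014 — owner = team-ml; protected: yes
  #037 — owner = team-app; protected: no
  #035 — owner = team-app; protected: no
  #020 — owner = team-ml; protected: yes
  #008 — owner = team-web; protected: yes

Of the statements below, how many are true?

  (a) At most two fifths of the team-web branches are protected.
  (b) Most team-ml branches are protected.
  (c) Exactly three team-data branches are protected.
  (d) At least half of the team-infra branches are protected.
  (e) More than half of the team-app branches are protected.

0

(a) team-web: |A| = 8, |A ∩ B| = 4; needs |A ∩ B| / |A| ≤ 2/5 — false.
(b) team-ml: |A| = 8, |A ∩ B| = 4; needs |A ∩ B| > |A ∖ B| — false.
(c) team-data: |A| = 6, |A ∩ B| = 2; needs |A ∩ B| = 3 — false.
(d) team-infra: |A| = 5, |A ∩ B| = 2; needs |A ∩ B| ≥ |A ∖ B| — false.
(e) team-app: |A| = 8, |A ∩ B| = 4; needs |A ∩ B| > |A ∖ B| — false.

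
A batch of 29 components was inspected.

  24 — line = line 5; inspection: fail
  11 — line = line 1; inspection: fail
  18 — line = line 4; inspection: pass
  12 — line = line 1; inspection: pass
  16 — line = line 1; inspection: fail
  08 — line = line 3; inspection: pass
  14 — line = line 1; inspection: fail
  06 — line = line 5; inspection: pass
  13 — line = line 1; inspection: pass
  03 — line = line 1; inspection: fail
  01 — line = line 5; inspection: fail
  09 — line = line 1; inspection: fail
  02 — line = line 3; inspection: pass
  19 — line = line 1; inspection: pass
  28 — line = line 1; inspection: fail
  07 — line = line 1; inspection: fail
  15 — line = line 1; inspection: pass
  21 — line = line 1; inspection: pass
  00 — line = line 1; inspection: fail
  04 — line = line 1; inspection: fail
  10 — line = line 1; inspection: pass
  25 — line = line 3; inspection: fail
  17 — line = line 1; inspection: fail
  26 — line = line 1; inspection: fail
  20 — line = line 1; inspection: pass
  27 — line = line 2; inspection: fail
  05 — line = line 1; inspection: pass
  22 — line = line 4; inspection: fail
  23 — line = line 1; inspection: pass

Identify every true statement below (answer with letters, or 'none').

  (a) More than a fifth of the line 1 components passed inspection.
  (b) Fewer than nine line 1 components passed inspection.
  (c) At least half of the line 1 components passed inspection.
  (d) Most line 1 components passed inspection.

|A| = 20, |A ∩ B| = 9, |A ∖ B| = 11.
(a) |A ∩ B| / |A| > 1/5: holds.
(b) |A ∩ B| < 9: fails.
(c) |A ∩ B| ≥ |A ∖ B|: fails.
(d) |A ∩ B| > |A ∖ B|: fails.

(a)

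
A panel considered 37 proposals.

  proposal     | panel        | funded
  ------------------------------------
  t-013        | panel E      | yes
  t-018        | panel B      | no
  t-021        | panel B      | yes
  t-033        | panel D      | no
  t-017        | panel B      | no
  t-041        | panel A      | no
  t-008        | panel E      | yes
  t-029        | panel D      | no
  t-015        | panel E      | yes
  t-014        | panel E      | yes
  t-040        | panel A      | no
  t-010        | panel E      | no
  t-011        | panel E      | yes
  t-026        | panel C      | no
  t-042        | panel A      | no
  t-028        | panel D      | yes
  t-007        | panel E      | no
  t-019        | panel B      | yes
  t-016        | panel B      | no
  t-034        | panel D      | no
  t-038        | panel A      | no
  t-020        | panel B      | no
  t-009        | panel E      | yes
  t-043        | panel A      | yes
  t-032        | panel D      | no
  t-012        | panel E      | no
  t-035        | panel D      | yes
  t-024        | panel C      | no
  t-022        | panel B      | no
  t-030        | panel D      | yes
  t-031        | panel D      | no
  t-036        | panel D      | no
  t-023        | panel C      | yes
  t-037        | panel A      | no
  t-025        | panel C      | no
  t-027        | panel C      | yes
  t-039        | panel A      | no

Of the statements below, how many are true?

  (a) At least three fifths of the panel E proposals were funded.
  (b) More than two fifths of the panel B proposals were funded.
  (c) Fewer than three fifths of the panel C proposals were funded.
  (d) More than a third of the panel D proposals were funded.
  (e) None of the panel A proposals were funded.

(a) panel E: |A| = 9, |A ∩ B| = 6; needs |A ∩ B| / |A| ≥ 3/5 — true.
(b) panel B: |A| = 7, |A ∩ B| = 2; needs |A ∩ B| / |A| > 2/5 — false.
(c) panel C: |A| = 5, |A ∩ B| = 2; needs |A ∩ B| / |A| < 3/5 — true.
(d) panel D: |A| = 9, |A ∩ B| = 3; needs |A ∩ B| / |A| > 1/3 — false.
(e) panel A: |A| = 7, |A ∩ B| = 1; needs A ∩ B = ∅ (|A ∩ B| = 0) — false.

2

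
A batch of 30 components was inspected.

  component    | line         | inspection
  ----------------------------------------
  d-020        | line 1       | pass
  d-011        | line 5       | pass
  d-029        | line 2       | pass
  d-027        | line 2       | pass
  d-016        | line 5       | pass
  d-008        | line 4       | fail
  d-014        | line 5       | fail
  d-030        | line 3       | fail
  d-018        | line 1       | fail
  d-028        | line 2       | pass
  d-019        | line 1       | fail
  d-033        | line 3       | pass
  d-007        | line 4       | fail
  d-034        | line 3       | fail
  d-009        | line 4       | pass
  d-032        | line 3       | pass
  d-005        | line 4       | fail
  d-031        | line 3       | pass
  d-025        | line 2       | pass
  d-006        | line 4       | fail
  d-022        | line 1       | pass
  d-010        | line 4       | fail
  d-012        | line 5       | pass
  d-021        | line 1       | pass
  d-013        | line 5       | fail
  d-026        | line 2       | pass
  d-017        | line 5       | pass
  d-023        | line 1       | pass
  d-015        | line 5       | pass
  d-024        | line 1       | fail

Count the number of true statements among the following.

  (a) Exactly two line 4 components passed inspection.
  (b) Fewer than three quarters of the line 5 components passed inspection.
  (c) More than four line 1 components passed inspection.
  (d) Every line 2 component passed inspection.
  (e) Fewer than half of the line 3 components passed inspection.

(a) line 4: |A| = 6, |A ∩ B| = 1; needs |A ∩ B| = 2 — false.
(b) line 5: |A| = 7, |A ∩ B| = 5; needs |A ∩ B| / |A| < 3/4 — true.
(c) line 1: |A| = 7, |A ∩ B| = 4; needs |A ∩ B| > 4 — false.
(d) line 2: |A| = 5, |A ∩ B| = 5; needs A ⊆ B, i.e. every element of A is in B (|A ∖ B| = 0) — true.
(e) line 3: |A| = 5, |A ∩ B| = 3; needs |A ∩ B| < |A ∖ B| — false.

2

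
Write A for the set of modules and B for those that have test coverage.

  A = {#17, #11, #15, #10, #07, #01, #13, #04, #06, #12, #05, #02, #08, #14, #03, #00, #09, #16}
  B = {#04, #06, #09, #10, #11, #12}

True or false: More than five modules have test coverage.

True

The determiner here denotes the relation: |A ∩ B| > 5.
|A| = 18, |A ∩ B| = 6, |A ∖ B| = 12.
|A ∩ B| = 6, so the statement is true.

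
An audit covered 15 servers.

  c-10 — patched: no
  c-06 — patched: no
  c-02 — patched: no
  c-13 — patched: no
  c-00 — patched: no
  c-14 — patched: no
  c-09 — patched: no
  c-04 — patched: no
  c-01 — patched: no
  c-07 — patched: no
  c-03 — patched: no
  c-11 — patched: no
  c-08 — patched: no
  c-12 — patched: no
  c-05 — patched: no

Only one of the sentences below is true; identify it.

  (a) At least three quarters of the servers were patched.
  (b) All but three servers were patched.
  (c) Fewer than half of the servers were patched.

|A| = 15, |A ∩ B| = 0, |A ∖ B| = 15.
(a) requires |A ∩ B| / |A| ≥ 3/4: false.
(b) requires |A ∖ B| = 3: false.
(c) requires |A ∩ B| < |A ∖ B|: true.

(c)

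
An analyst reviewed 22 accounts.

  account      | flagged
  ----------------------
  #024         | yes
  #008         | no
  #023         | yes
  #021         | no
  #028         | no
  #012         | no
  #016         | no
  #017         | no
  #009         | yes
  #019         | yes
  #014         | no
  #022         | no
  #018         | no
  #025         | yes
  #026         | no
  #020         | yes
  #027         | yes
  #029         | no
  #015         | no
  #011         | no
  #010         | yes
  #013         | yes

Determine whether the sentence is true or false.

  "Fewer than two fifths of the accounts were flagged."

'Fewer than two fifths of the accounts were flagged' holds iff |A ∩ B| / |A| < 2/5.
|A| = 22, |A ∩ B| = 9, |A ∖ B| = 13.
|A ∩ B|/|A| = 9/22, so the statement is false.

False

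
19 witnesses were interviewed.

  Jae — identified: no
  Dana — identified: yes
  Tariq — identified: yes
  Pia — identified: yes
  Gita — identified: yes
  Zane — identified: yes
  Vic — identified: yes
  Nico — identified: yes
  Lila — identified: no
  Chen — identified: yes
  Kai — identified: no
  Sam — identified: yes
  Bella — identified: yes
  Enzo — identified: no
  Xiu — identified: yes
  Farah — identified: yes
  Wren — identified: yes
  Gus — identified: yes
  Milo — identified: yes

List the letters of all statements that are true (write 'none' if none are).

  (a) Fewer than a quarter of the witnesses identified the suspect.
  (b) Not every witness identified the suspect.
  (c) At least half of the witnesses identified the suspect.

|A| = 19, |A ∩ B| = 15, |A ∖ B| = 4.
(a) |A ∩ B| / |A| < 1/4: fails.
(b) A ⊄ B (|A ∖ B| ≥ 1): holds.
(c) |A ∩ B| ≥ |A ∖ B|: holds.

(b), (c)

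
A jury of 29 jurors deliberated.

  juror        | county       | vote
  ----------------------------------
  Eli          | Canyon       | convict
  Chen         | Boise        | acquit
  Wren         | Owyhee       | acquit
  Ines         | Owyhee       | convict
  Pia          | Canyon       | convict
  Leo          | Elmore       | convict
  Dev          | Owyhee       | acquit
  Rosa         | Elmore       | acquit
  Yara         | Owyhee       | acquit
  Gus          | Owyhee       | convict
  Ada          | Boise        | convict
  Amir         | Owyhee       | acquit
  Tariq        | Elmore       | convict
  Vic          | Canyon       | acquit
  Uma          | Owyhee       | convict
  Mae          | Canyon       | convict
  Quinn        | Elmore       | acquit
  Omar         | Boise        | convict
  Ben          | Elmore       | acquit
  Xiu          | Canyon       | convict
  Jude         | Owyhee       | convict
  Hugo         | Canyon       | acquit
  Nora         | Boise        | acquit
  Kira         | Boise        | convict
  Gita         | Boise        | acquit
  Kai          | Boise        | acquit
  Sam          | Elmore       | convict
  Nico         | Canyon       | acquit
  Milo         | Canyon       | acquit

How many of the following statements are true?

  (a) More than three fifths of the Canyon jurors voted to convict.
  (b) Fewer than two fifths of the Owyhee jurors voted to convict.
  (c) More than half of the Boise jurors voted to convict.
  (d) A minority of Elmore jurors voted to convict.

(a) Canyon: |A| = 8, |A ∩ B| = 4; needs |A ∩ B| / |A| > 3/5 — false.
(b) Owyhee: |A| = 8, |A ∩ B| = 4; needs |A ∩ B| / |A| < 2/5 — false.
(c) Boise: |A| = 7, |A ∩ B| = 3; needs |A ∩ B| > |A ∖ B| — false.
(d) Elmore: |A| = 6, |A ∩ B| = 3; needs |A ∩ B| < |A ∖ B| — false.

0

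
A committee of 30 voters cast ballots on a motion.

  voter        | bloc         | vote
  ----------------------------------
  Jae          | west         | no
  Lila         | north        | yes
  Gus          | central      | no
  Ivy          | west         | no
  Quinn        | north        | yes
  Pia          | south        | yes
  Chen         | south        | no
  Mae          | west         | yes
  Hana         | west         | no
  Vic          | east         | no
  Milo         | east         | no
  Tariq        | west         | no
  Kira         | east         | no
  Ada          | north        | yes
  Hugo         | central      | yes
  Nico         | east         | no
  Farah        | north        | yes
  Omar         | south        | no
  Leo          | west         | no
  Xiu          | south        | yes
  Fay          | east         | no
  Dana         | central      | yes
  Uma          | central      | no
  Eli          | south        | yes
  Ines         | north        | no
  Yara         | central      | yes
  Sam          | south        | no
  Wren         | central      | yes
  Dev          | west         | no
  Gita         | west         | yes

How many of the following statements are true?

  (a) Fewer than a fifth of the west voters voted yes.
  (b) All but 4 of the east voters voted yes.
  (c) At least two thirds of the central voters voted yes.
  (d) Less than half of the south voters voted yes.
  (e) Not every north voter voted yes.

(a) west: |A| = 8, |A ∩ B| = 2; needs |A ∩ B| / |A| < 1/5 — false.
(b) east: |A| = 5, |A ∩ B| = 0; needs |A ∖ B| = 4 — false.
(c) central: |A| = 6, |A ∩ B| = 4; needs |A ∩ B| / |A| ≥ 2/3 — true.
(d) south: |A| = 6, |A ∩ B| = 3; needs |A ∩ B| < |A ∖ B| — false.
(e) north: |A| = 5, |A ∩ B| = 4; needs A ⊄ B (|A ∖ B| ≥ 1) — true.

2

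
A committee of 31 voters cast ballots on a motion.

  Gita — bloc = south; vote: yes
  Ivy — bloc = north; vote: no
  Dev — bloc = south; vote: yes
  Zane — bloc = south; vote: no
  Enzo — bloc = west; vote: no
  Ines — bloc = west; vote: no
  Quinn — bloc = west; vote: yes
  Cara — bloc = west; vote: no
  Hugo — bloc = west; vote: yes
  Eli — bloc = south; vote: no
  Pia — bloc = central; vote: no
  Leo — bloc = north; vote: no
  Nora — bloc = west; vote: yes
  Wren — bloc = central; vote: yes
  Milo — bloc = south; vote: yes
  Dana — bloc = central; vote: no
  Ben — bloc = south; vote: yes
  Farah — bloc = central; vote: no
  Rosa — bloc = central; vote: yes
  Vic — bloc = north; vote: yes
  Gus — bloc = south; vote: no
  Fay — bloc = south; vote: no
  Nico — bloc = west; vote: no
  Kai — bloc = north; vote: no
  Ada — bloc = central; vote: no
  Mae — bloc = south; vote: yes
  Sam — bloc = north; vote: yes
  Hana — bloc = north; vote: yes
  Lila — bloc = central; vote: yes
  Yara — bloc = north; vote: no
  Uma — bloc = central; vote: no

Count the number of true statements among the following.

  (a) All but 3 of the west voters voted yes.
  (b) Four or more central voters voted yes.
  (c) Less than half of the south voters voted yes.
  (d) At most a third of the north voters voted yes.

0

(a) west: |A| = 7, |A ∩ B| = 3; needs |A ∖ B| = 3 — false.
(b) central: |A| = 8, |A ∩ B| = 3; needs |A ∩ B| ≥ 4 — false.
(c) south: |A| = 9, |A ∩ B| = 5; needs |A ∩ B| < |A ∖ B| — false.
(d) north: |A| = 7, |A ∩ B| = 3; needs |A ∩ B| / |A| ≤ 1/3 — false.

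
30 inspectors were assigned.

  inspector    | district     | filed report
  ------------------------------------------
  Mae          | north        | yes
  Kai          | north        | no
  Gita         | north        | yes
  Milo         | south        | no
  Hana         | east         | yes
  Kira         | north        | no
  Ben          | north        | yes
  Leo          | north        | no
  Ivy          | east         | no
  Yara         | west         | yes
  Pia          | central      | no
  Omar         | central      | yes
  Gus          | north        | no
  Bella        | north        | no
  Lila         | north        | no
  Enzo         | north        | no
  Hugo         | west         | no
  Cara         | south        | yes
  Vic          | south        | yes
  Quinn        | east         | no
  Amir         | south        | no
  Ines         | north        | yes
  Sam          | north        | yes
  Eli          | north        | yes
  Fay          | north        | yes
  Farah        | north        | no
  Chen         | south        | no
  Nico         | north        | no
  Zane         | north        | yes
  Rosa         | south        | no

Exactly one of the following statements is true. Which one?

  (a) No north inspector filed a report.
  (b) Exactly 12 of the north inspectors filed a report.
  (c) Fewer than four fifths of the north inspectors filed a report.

(c)

|A| = 17, |A ∩ B| = 8, |A ∖ B| = 9.
(a) requires A ∩ B = ∅ (|A ∩ B| = 0): false.
(b) requires |A ∩ B| = 12: false.
(c) requires |A ∩ B| / |A| < 4/5: true.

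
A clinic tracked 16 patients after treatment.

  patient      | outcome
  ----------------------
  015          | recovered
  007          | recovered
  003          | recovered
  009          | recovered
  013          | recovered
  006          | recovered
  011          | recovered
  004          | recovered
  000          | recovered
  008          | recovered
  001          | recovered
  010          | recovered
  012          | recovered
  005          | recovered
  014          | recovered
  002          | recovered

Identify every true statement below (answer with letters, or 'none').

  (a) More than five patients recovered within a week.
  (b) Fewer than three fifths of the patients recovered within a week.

(a)

|A| = 16, |A ∩ B| = 16, |A ∖ B| = 0.
(a) |A ∩ B| > 5: holds.
(b) |A ∩ B| / |A| < 3/5: fails.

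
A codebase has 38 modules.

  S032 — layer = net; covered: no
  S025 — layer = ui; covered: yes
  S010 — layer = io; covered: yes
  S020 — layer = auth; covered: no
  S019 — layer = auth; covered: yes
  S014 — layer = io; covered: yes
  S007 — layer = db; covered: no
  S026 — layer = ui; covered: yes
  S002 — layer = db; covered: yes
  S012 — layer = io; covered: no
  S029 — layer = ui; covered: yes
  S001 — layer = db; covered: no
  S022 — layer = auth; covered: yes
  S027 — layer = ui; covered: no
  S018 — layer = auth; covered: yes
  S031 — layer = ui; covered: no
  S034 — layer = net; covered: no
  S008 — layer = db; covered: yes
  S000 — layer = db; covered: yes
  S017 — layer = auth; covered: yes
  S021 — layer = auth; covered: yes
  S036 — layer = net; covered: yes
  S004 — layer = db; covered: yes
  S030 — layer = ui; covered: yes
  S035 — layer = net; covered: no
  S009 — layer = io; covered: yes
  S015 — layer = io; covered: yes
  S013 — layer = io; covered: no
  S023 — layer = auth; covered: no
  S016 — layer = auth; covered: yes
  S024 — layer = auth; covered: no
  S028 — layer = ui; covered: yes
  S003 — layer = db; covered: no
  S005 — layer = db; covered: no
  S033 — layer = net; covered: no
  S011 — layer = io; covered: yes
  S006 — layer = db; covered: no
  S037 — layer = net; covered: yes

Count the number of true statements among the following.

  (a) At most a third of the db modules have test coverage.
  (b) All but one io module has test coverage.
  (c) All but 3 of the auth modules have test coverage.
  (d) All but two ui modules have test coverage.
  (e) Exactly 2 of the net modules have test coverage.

(a) db: |A| = 9, |A ∩ B| = 4; needs |A ∩ B| / |A| ≤ 1/3 — false.
(b) io: |A| = 7, |A ∩ B| = 5; needs |A ∖ B| = 1 — false.
(c) auth: |A| = 9, |A ∩ B| = 6; needs |A ∖ B| = 3 — true.
(d) ui: |A| = 7, |A ∩ B| = 5; needs |A ∖ B| = 2 — true.
(e) net: |A| = 6, |A ∩ B| = 2; needs |A ∩ B| = 2 — true.

3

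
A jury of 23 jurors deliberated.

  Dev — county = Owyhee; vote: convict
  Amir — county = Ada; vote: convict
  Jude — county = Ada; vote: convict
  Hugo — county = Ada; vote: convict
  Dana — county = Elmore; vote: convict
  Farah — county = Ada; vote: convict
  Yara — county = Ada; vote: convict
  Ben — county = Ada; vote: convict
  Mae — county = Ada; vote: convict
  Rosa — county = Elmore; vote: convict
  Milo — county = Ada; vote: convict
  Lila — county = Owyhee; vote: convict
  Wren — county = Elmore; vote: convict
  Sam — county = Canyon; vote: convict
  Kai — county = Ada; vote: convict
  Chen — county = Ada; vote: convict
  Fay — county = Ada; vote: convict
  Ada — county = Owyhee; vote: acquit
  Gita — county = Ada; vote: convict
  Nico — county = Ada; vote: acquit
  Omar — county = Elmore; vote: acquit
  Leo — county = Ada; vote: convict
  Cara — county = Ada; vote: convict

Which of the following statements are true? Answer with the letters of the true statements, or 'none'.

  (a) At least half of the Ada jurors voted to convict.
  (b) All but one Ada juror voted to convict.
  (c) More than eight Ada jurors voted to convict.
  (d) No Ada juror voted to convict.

(a), (b), (c)

|A| = 15, |A ∩ B| = 14, |A ∖ B| = 1.
(a) |A ∩ B| ≥ |A ∖ B|: holds.
(b) |A ∖ B| = 1: holds.
(c) |A ∩ B| > 8: holds.
(d) A ∩ B = ∅ (|A ∩ B| = 0): fails.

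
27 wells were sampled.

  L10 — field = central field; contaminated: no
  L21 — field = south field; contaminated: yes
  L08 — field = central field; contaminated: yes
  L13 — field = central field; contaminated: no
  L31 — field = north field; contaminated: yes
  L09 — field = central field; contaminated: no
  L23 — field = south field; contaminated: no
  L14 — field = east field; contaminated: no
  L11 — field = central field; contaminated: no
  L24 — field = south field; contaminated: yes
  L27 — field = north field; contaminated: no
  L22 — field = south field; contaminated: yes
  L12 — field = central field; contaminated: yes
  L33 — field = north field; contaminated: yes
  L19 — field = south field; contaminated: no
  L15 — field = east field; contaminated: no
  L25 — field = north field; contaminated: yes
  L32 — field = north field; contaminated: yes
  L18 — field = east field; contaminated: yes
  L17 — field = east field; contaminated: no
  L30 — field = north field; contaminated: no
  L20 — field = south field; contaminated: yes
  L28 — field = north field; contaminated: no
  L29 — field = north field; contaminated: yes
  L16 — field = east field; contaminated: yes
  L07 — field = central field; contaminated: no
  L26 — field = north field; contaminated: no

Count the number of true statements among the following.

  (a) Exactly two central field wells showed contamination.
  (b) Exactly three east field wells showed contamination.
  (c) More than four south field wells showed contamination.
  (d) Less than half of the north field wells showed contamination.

1

(a) central field: |A| = 7, |A ∩ B| = 2; needs |A ∩ B| = 2 — true.
(b) east field: |A| = 5, |A ∩ B| = 2; needs |A ∩ B| = 3 — false.
(c) south field: |A| = 6, |A ∩ B| = 4; needs |A ∩ B| > 4 — false.
(d) north field: |A| = 9, |A ∩ B| = 5; needs |A ∩ B| < |A ∖ B| — false.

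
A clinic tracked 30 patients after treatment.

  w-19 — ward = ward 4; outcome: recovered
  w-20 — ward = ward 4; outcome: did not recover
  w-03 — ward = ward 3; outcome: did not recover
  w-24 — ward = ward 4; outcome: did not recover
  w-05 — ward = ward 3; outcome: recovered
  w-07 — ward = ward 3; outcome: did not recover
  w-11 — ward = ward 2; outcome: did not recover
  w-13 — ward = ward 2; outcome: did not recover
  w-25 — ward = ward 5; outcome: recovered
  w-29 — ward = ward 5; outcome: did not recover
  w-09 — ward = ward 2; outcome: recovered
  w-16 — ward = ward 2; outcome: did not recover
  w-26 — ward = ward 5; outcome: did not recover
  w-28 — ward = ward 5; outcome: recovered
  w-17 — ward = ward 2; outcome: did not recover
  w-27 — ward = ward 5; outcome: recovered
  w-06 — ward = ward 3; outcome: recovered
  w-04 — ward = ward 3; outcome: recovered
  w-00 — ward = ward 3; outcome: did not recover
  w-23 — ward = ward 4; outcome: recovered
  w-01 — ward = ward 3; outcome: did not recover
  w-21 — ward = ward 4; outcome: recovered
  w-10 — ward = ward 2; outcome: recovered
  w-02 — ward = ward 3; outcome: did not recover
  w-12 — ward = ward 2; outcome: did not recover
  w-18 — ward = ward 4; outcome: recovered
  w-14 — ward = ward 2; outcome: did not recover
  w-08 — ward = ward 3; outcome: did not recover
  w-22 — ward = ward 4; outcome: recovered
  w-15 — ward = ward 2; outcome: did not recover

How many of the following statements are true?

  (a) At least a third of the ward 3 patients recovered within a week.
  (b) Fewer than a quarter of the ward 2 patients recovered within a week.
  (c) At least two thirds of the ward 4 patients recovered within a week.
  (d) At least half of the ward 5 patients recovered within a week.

(a) ward 3: |A| = 9, |A ∩ B| = 3; needs |A ∩ B| / |A| ≥ 1/3 — true.
(b) ward 2: |A| = 9, |A ∩ B| = 2; needs |A ∩ B| / |A| < 1/4 — true.
(c) ward 4: |A| = 7, |A ∩ B| = 5; needs |A ∩ B| / |A| ≥ 2/3 — true.
(d) ward 5: |A| = 5, |A ∩ B| = 3; needs |A ∩ B| ≥ |A ∖ B| — true.

4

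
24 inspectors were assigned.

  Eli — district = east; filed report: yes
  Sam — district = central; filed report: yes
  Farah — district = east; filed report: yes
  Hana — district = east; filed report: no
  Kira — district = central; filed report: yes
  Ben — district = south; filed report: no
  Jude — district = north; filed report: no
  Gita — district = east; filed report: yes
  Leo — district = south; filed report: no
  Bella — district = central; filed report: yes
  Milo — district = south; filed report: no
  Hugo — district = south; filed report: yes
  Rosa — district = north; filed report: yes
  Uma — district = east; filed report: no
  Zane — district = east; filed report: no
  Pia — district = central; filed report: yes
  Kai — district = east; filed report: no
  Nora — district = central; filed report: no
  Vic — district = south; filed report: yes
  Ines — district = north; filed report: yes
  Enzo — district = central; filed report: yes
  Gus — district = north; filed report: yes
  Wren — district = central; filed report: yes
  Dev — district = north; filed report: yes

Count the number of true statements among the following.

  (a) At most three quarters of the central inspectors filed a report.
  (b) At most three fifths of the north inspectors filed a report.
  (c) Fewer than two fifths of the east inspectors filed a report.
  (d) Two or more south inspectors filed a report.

(a) central: |A| = 7, |A ∩ B| = 6; needs |A ∩ B| / |A| ≤ 3/4 — false.
(b) north: |A| = 5, |A ∩ B| = 4; needs |A ∩ B| / |A| ≤ 3/5 — false.
(c) east: |A| = 7, |A ∩ B| = 3; needs |A ∩ B| / |A| < 2/5 — false.
(d) south: |A| = 5, |A ∩ B| = 2; needs |A ∩ B| ≥ 2 — true.

1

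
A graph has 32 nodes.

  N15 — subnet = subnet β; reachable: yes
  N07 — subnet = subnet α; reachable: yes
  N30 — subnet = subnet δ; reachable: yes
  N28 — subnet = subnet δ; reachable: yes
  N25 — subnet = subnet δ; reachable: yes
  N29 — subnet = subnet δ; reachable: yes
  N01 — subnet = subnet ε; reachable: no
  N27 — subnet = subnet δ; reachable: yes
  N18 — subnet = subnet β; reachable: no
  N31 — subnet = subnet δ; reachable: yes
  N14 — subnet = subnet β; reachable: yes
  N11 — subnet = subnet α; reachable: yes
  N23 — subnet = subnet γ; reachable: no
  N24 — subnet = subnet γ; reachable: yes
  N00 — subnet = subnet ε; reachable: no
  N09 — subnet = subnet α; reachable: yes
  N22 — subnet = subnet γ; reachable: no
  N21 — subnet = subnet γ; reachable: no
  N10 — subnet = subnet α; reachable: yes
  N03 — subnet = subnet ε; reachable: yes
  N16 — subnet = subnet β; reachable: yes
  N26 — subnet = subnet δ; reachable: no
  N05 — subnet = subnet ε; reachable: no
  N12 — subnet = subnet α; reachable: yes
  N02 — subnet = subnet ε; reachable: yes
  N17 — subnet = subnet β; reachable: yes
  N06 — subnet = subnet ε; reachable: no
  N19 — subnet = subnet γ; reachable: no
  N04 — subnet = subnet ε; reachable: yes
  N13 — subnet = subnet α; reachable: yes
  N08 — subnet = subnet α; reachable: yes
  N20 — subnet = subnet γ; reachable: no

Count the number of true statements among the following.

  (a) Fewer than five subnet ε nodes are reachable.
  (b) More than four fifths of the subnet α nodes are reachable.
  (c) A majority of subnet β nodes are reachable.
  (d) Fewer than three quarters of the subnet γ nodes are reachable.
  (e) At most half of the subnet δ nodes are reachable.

4

(a) subnet ε: |A| = 7, |A ∩ B| = 3; needs |A ∩ B| < 5 — true.
(b) subnet α: |A| = 7, |A ∩ B| = 7; needs |A ∩ B| / |A| > 4/5 — true.
(c) subnet β: |A| = 5, |A ∩ B| = 4; needs |A ∩ B| > |A ∖ B| — true.
(d) subnet γ: |A| = 6, |A ∩ B| = 1; needs |A ∩ B| / |A| < 3/4 — true.
(e) subnet δ: |A| = 7, |A ∩ B| = 6; needs |A ∩ B| ≤ |A ∖ B| — false.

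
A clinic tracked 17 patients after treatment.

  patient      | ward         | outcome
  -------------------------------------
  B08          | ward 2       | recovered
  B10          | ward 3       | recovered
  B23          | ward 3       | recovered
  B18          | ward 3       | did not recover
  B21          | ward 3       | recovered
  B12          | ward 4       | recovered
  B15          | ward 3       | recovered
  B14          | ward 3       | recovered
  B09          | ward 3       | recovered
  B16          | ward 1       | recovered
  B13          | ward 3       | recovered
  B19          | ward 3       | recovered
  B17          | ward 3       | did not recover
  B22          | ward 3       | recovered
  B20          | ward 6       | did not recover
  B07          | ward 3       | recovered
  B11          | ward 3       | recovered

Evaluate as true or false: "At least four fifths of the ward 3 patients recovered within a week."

True

The determiner here denotes the relation: |A ∩ B| / |A| ≥ 4/5.
A (the restrictor) = {B10, B23, B18, B21, B15, B14, B09, B13, B19, B17, B22, B07, B11}, |A| = 13.
A ∩ B = {B10, B23, B21, B15, B14, B09, B13, B19, B22, B07, B11}, so |A ∩ B| = 11.
A ∖ B = {B18, B17}, so |A ∖ B| = 2.
|A ∩ B|/|A| = 11/13, so the statement is true.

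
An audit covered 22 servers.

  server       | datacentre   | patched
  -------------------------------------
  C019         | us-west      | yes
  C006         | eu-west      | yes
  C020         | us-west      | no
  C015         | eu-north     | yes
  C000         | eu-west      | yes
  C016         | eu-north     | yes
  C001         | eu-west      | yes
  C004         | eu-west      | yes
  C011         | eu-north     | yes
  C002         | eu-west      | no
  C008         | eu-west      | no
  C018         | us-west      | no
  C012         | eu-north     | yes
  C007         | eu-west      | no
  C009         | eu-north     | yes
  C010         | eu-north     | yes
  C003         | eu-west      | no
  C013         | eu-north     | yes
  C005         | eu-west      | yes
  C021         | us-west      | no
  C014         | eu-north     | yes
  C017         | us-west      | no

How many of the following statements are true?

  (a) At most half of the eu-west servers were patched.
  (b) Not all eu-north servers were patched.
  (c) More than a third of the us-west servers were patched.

0

(a) eu-west: |A| = 9, |A ∩ B| = 5; needs |A ∩ B| ≤ |A ∖ B| — false.
(b) eu-north: |A| = 8, |A ∩ B| = 8; needs A ⊄ B (|A ∖ B| ≥ 1) — false.
(c) us-west: |A| = 5, |A ∩ B| = 1; needs |A ∩ B| / |A| > 1/3 — false.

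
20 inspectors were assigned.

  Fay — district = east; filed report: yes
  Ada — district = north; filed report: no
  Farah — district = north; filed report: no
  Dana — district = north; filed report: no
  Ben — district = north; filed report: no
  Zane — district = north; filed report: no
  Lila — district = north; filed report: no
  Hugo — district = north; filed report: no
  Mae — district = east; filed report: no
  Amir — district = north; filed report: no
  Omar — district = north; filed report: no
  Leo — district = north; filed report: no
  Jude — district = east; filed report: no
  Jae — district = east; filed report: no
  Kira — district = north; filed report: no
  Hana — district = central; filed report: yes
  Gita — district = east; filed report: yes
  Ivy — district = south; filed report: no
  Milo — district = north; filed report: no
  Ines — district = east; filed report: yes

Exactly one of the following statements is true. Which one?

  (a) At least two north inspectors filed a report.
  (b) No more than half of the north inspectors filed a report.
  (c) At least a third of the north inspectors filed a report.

(b)

|A| = 12, |A ∩ B| = 0, |A ∖ B| = 12.
(a) requires |A ∩ B| ≥ 2: false.
(b) requires |A ∩ B| ≤ |A ∖ B|: true.
(c) requires |A ∩ B| / |A| ≥ 1/3: false.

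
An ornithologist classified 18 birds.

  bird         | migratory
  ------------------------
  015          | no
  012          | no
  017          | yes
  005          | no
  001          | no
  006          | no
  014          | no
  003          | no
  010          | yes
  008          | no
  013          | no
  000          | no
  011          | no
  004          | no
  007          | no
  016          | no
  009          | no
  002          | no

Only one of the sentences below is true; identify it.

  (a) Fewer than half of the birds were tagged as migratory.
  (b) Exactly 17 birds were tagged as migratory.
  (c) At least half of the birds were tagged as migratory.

(a)

|A| = 18, |A ∩ B| = 2, |A ∖ B| = 16.
(a) requires |A ∩ B| < |A ∖ B|: true.
(b) requires |A ∩ B| = 17: false.
(c) requires |A ∩ B| ≥ |A ∖ B|: false.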